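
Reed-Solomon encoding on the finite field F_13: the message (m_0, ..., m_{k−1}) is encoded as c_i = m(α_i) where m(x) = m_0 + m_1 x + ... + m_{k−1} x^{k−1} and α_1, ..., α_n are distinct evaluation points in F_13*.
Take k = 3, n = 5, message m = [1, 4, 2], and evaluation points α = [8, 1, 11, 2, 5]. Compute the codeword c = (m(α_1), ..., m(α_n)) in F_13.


c = [5, 7, 1, 4, 6]

Message polynomial: m(x) = 1 + 4·x + 2·x^2 (mod 13).
For each evaluation point α_i, compute m(α_i) mod 13:
  α_1 = 8: Horner steps 2 → 7 → 5, so m(8) = 5.
  α_2 = 1: Horner steps 2 → 6 → 7, so m(1) = 7.
  α_3 = 11: Horner steps 2 → 0 → 1, so m(11) = 1.
  α_4 = 2: Horner steps 2 → 8 → 4, so m(2) = 4.
  α_5 = 5: Horner steps 2 → 1 → 6, so m(5) = 6.
Codeword c = [5, 7, 1, 4, 6] ∈ F_13^5.


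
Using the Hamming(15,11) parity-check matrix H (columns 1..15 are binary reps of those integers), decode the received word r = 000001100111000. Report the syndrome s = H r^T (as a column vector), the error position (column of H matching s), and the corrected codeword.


s = (1, 1, 0, 0)^T, error position = 12, corrected codeword c = 000001100110000

Compute s = H r^T mod 2 one row at a time:
  s_1 = 0 + 0 + 1 + 1 + 1 + 0 + 0 + 0 = 3 ≡ 1 (mod 2).
  s_2 = 0 + 0 + 1 + 1 + 1 + 0 + 0 + 0 = 3 ≡ 1 (mod 2).
  s_3 = 0 + 0 + 1 + 1 + 1 + 1 + 0 + 0 = 4 ≡ 0 (mod 2).
  s_4 = 0 + 0 + 0 + 1 + 0 + 1 + 0 + 0 = 2 ≡ 0 (mod 2).
s = (1, 1, 0, 0)^T — this equals column 12 of H (binary 1100), so error is at position 12.
Correct: flip bit 12 of r = 000001100111000 to get c = 000001100110000.


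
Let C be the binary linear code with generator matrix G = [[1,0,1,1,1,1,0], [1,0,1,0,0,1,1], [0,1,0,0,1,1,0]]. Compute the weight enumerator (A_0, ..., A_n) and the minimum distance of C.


Weight distribution: A_0 = 1, A_3 = 2, A_4 = 3, A_5 = 2. Minimum distance d = 3.

Enumerate all 2^3 = 8 messages m ∈ F_2^3.
For each, compute codeword c = mG in F_2^7, then tally its weight.
  m = 000 → c = 0000000, weight = 0.
  m = 100 → c = 1011110, weight = 5.
  m = 010 → c = 1010011, weight = 4.
  m = 110 → c = 0001101, weight = 3.
  m = 001 → c = 0100110, weight = 3.
  m = 101 → c = 1111000, weight = 4.
  m = 011 → c = 1110101, weight = 5.
  m = 111 → c = 0101011, weight = 4.
Tally weights:
  weight 0: 1 codewords.
  weight 3: 2 codewords.
  weight 4: 3 codewords.
  weight 5: 2 codewords.
Minimum distance d = smallest w > 0 with A_w > 0 = 3.
Sanity: Σ A_w = 8 = 2^3 = 8 ✓.


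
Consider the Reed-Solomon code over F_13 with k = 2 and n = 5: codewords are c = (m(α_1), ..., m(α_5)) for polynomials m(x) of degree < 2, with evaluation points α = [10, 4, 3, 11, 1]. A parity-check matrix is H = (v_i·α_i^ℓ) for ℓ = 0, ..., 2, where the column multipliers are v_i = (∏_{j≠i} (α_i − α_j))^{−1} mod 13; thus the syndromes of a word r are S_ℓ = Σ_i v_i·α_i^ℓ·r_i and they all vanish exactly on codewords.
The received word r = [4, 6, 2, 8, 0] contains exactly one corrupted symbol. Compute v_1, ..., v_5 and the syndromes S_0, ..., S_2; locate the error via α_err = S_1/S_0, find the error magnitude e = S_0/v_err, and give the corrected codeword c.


S = (12, 12, 12), error at position 5, error magnitude e = 6, c = [4, 6, 2, 8, 7].

Step 1: column multipliers v_i = (∏_{j≠i}(α_i − α_j))^{−1} mod 13.
  i = 1 (α = 10): (10−4)(10−3)(10−11)(10−1) = 6·7·(−1)·9 = −378 ≡ 12, so v_1 = 12^{−1} = 12 (mod 13).
  i = 2 (α = 4): (4−10)(4−3)(4−11)(4−1) = (−6)·1·(−7)·3 = 126 ≡ 9, so v_2 = 9^{−1} = 3 (mod 13).
  i = 3 (α = 3): (3−10)(3−4)(3−11)(3−1) = (−7)·(−1)·(−8)·2 = −112 ≡ 5, so v_3 = 5^{−1} = 8 (mod 13).
  i = 4 (α = 11): (11−10)(11−4)(11−3)(11−1) = 1·7·8·10 = 560 ≡ 1, so v_4 = 1^{−1} = 1 (mod 13).
  i = 5 (α = 1): (1−10)(1−4)(1−3)(1−11) = (−9)·(−3)·(−2)·(−10) = 540 ≡ 7, so v_5 = 7^{−1} = 2 (mod 13).
  v = [12, 3, 8, 1, 2].
Step 2: syndromes of r = [4, 6, 2, 8, 0] (all sums mod 13).
  S_0 = Σ v_i r_i = 12·4 + 3·6 + 8·2 + 1·8 + 2·0 = 90 ≡ 12.
  S_1 = Σ v_i α_i r_i = 12·10·4 + 3·4·6 + 8·3·2 + 1·11·8 + 2·1·0 = 688 ≡ 12.
  α_i^2 mod 13 = [9, 3, 9, 4, 1].
  S_2 = Σ v_i α_i^2 r_i = 12·9·4 + 3·3·6 + 8·9·2 + 1·4·8 + 2·1·0 = 662 ≡ 12.
  S = (12, 12, 12) ≠ 0, so r is not a codeword (an error is present).
Step 3: locate the error. For a single error e at position i, S_ℓ = v_i·e·α_i^ℓ, so α_err = S_1/S_0.
  S_0^{−1} = 12^{−1} = 12 (mod 13), so α_err = 12·12 = 144 ≡ 1 = α_5. Error position i = 5.
  Consistency check: S_2/S_1 = 12·12 = 144 ≡ 1 = α_err ✓ (single-error assumption holds).
Step 4: error magnitude e = S_0/v_5 = S_0·∏_{j≠5}(α_5 − α_j) = 12·7 = 84 ≡ 6 (mod 13).
Step 5: correct position 5: c_5 = r_5 − e = 0 − 6 ≡ 7 (mod 13). Hence c = [4, 6, 2, 8, 7].
  Check: interpolating c through the α_i gives m(x) = 3 + 4·x (degree < 2) with m(α_i) = c_i for every i, so c is indeed a codeword.


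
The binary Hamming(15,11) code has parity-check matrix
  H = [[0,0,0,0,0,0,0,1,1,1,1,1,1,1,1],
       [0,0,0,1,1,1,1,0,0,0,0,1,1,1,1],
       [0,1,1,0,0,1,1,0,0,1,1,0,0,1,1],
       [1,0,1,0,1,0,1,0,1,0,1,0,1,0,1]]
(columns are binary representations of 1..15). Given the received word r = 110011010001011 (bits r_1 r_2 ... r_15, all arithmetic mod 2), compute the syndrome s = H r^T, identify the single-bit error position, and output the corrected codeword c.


s = (0, 1, 0, 1)^T, error position = 5, corrected codeword c = 110001010001011

Compute s = H r^T mod 2 one row at a time:
  s_1 = 1 + 0 + 0 + 0 + 1 + 0 + 1 + 1 = 4 ≡ 0 (mod 2).
  s_2 = 0 + 1 + 1 + 0 + 1 + 0 + 1 + 1 = 5 ≡ 1 (mod 2).
  s_3 = 1 + 0 + 1 + 0 + 0 + 0 + 1 + 1 = 4 ≡ 0 (mod 2).
  s_4 = 1 + 0 + 1 + 0 + 0 + 0 + 0 + 1 = 3 ≡ 1 (mod 2).
s = (0, 1, 0, 1)^T — this equals column 5 of H (binary 0101), so error is at position 5.
Correct: flip bit 5 of r = 110011010001011 to get c = 110001010001011.


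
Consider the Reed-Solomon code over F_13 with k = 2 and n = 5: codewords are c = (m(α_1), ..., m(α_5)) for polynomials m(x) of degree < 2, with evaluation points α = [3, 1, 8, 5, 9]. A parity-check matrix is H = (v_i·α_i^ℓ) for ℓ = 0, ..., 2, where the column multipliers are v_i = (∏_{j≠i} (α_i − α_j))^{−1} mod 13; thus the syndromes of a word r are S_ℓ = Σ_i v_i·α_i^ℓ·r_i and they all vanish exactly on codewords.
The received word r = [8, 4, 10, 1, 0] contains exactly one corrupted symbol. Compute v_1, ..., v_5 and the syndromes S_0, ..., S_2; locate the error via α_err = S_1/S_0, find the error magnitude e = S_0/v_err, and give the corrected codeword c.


S = (9, 9, 9), error at position 2, error magnitude e = 2, c = [8, 2, 10, 1, 0].

Step 1: column multipliers v_i = (∏_{j≠i}(α_i − α_j))^{−1} mod 13.
  i = 1 (α = 3): (3−1)(3−8)(3−5)(3−9) = 2·(−5)·(−2)·(−6) = −120 ≡ 10, so v_1 = 10^{−1} = 4 (mod 13).
  i = 2 (α = 1): (1−3)(1−8)(1−5)(1−9) = (−2)·(−7)·(−4)·(−8) = 448 ≡ 6, so v_2 = 6^{−1} = 11 (mod 13).
  i = 3 (α = 8): (8−3)(8−1)(8−5)(8−9) = 5·7·3·(−1) = −105 ≡ 12, so v_3 = 12^{−1} = 12 (mod 13).
  i = 4 (α = 5): (5−3)(5−1)(5−8)(5−9) = 2·4·(−3)·(−4) = 96 ≡ 5, so v_4 = 5^{−1} = 8 (mod 13).
  i = 5 (α = 9): (9−3)(9−1)(9−8)(9−5) = 6·8·1·4 = 192 ≡ 10, so v_5 = 10^{−1} = 4 (mod 13).
  v = [4, 11, 12, 8, 4].
Step 2: syndromes of r = [8, 4, 10, 1, 0] (all sums mod 13).
  S_0 = Σ v_i r_i = 4·8 + 11·4 + 12·10 + 8·1 + 4·0 = 204 ≡ 9.
  S_1 = Σ v_i α_i r_i = 4·3·8 + 11·1·4 + 12·8·10 + 8·5·1 + 4·9·0 = 1140 ≡ 9.
  α_i^2 mod 13 = [9, 1, 12, 12, 3].
  S_2 = Σ v_i α_i^2 r_i = 4·9·8 + 11·1·4 + 12·12·10 + 8·12·1 + 4·3·0 = 1868 ≡ 9.
  S = (9, 9, 9) ≠ 0, so r is not a codeword (an error is present).
Step 3: locate the error. For a single error e at position i, S_ℓ = v_i·e·α_i^ℓ, so α_err = S_1/S_0.
  S_0^{−1} = 9^{−1} = 3 (mod 13), so α_err = 9·3 = 27 ≡ 1 = α_2. Error position i = 2.
  Consistency check: S_2/S_1 = 9·3 = 27 ≡ 1 = α_err ✓ (single-error assumption holds).
Step 4: error magnitude e = S_0/v_2 = S_0·∏_{j≠2}(α_2 − α_j) = 9·6 = 54 ≡ 2 (mod 13).
Step 5: correct position 2: c_2 = r_2 − e = 4 − 2 ≡ 2 (mod 13). Hence c = [8, 2, 10, 1, 0].
  Check: interpolating c through the α_i gives m(x) = 12 + 3·x (degree < 2) with m(α_i) = c_i for every i, so c is indeed a codeword.


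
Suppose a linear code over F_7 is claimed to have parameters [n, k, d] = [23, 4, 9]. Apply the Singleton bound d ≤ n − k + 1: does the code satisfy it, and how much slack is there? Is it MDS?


Singleton RHS = n − k + 1 = 20, slack = 11, bound satisfied, not MDS.

Singleton bound: d ≤ n − k + 1.
Here n = 23, k = 4, so n − k + 1 = 20.
Given d = 9, check d ≤ 20: YES.
Slack = (n − k + 1) − d = 11.
The code is NOT MDS (slack = 11 > 0).
Description: the claimed parameters are [23, 4, 9]_7; such a code would be non-MDS.


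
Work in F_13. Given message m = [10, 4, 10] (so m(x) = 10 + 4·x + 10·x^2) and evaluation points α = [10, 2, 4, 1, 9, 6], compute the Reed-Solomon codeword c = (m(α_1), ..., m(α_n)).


c = [10, 6, 4, 11, 11, 4]

Message polynomial: m(x) = 10 + 4·x + 10·x^2 (mod 13).
For each evaluation point α_i, compute m(α_i) mod 13:
  α_1 = 10: Horner steps 10 → 0 → 10, so m(10) = 10.
  α_2 = 2: Horner steps 10 → 11 → 6, so m(2) = 6.
  α_3 = 4: Horner steps 10 → 5 → 4, so m(4) = 4.
  α_4 = 1: Horner steps 10 → 1 → 11, so m(1) = 11.
  α_5 = 9: Horner steps 10 → 3 → 11, so m(9) = 11.
  α_6 = 6: Horner steps 10 → 12 → 4, so m(6) = 4.
Codeword c = [10, 6, 4, 11, 11, 4] ∈ F_13^6.


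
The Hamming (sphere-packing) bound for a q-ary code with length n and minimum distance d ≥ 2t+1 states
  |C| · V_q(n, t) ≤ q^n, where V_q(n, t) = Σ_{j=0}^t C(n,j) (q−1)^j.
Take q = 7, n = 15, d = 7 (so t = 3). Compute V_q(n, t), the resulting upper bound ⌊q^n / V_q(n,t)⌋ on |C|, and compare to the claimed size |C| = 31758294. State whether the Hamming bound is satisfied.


V_q(n, t) = 102151, q^n = 4747561509943, Hamming bound = 46475918, |C| = 31758294 ≤ bound (satisfied).

Step 1: Compute V_q(n, t) = Σ_{j=0}^3 C(n, j) (q−1)^j.
  j = 0: C(15,0)·(6)^0 = 1·1 = 1.
  j = 1: C(15,1)·(6)^1 = 15·6 = 90.
  j = 2: C(15,2)·(6)^2 = 105·36 = 3780.
  j = 3: C(15,3)·(6)^3 = 455·216 = 98280.
  V_q(n, t) = 1 + 90 + 3780 + 98280 = 102151.
Step 2: q^n = 7^15 = 4747561509943.
Step 3: Hamming bound ⌊q^n / V_q(n,t)⌋ = ⌊4747561509943/102151⌋ = 46475918.
Step 4: Compare |C| = 31758294 to 46475918: satisfied.
The claimed |C| lies below the Hamming bound.


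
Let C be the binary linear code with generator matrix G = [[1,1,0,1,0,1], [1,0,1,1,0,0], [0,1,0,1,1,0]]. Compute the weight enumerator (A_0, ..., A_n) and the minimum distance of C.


Weight distribution: A_0 = 1, A_3 = 4, A_4 = 3. Minimum distance d = 3.

Enumerate all 2^3 = 8 messages m ∈ F_2^3.
For each, compute codeword c = mG in F_2^6, then tally its weight.
  m = 000 → c = 000000, weight = 0.
  m = 100 → c = 110101, weight = 4.
  m = 010 → c = 101100, weight = 3.
  m = 110 → c = 011001, weight = 3.
  m = 001 → c = 010110, weight = 3.
  m = 101 → c = 100011, weight = 3.
  m = 011 → c = 111010, weight = 4.
  m = 111 → c = 001111, weight = 4.
Tally weights:
  weight 0: 1 codewords.
  weight 3: 4 codewords.
  weight 4: 3 codewords.
Minimum distance d = smallest w > 0 with A_w > 0 = 3.
Sanity: Σ A_w = 8 = 2^3 = 8 ✓.


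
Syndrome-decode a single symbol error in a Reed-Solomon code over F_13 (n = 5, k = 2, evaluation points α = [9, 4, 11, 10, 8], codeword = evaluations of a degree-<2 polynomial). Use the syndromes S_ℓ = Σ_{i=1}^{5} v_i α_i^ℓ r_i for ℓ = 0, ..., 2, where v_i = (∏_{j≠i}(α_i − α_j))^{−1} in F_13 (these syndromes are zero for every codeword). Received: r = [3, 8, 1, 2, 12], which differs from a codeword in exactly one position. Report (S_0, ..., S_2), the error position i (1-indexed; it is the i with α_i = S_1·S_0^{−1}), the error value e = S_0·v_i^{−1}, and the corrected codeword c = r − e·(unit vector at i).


S = (4, 6, 9), error at position 5, error magnitude e = 8, c = [3, 8, 1, 2, 4].

Step 1: column multipliers v_i = (∏_{j≠i}(α_i − α_j))^{−1} mod 13.
  i = 1 (α = 9): (9−4)(9−11)(9−10)(9−8) = 5·(−2)·(−1)·1 = 10 ≡ 10, so v_1 = 10^{−1} = 4 (mod 13).
  i = 2 (α = 4): (4−9)(4−11)(4−10)(4−8) = (−5)·(−7)·(−6)·(−4) = 840 ≡ 8, so v_2 = 8^{−1} = 5 (mod 13).
  i = 3 (α = 11): (11−9)(11−4)(11−10)(11−8) = 2·7·1·3 = 42 ≡ 3, so v_3 = 3^{−1} = 9 (mod 13).
  i = 4 (α = 10): (10−9)(10−4)(10−11)(10−8) = 1·6·(−1)·2 = −12 ≡ 1, so v_4 = 1^{−1} = 1 (mod 13).
  i = 5 (α = 8): (8−9)(8−4)(8−11)(8−10) = (−1)·4·(−3)·(−2) = −24 ≡ 2, so v_5 = 2^{−1} = 7 (mod 13).
  v = [4, 5, 9, 1, 7].
Step 2: syndromes of r = [3, 8, 1, 2, 12] (all sums mod 13).
  S_0 = Σ v_i r_i = 4·3 + 5·8 + 9·1 + 1·2 + 7·12 = 147 ≡ 4.
  S_1 = Σ v_i α_i r_i = 4·9·3 + 5·4·8 + 9·11·1 + 1·10·2 + 7·8·12 = 1059 ≡ 6.
  α_i^2 mod 13 = [3, 3, 4, 9, 12].
  S_2 = Σ v_i α_i^2 r_i = 4·3·3 + 5·3·8 + 9·4·1 + 1·9·2 + 7·12·12 = 1218 ≡ 9.
  S = (4, 6, 9) ≠ 0, so r is not a codeword (an error is present).
Step 3: locate the error. For a single error e at position i, S_ℓ = v_i·e·α_i^ℓ, so α_err = S_1/S_0.
  S_0^{−1} = 4^{−1} = 10 (mod 13), so α_err = 6·10 = 60 ≡ 8 = α_5. Error position i = 5.
  Consistency check: S_2/S_1 = 9·11 = 99 ≡ 8 = α_err ✓ (single-error assumption holds).
Step 4: error magnitude e = S_0/v_5 = S_0·∏_{j≠5}(α_5 − α_j) = 4·2 = 8 ≡ 8 (mod 13).
Step 5: correct position 5: c_5 = r_5 − e = 12 − 8 ≡ 4 (mod 13). Hence c = [3, 8, 1, 2, 4].
  Check: interpolating c through the α_i gives m(x) = 12 + 12·x (degree < 2) with m(α_i) = c_i for every i, so c is indeed a codeword.


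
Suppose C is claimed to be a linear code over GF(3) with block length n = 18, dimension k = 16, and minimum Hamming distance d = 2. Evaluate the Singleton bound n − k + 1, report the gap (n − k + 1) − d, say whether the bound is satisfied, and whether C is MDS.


Singleton RHS = n − k + 1 = 3, slack = 1, bound satisfied, not MDS.

Singleton bound: d ≤ n − k + 1.
Here n = 18, k = 16, so n − k + 1 = 3.
Given d = 2, check d ≤ 3: YES.
Slack = (n − k + 1) − d = 1.
The code is NOT MDS (slack = 1 > 0).
Description: the claimed parameters are [18, 16, 2]_3; such a code would be non-MDS.


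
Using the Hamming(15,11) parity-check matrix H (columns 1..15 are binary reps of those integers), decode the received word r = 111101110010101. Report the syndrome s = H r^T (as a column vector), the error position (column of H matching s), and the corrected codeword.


s = (0, 1, 0, 0)^T, error position = 4, corrected codeword c = 111001110010101

Compute s = H r^T mod 2 one row at a time:
  s_1 = 1 + 0 + 0 + 1 + 0 + 1 + 0 + 1 = 4 ≡ 0 (mod 2).
  s_2 = 1 + 0 + 1 + 1 + 0 + 1 + 0 + 1 = 5 ≡ 1 (mod 2).
  s_3 = 1 + 1 + 1 + 1 + 0 + 1 + 0 + 1 = 6 ≡ 0 (mod 2).
  s_4 = 1 + 1 + 0 + 1 + 0 + 1 + 1 + 1 = 6 ≡ 0 (mod 2).
s = (0, 1, 0, 0)^T — this equals column 4 of H (binary 0100), so error is at position 4.
Correct: flip bit 4 of r = 111101110010101 to get c = 111001110010101.


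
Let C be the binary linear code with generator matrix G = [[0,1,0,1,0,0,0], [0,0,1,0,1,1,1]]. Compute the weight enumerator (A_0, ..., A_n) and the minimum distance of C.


Weight distribution: A_0 = 1, A_2 = 1, A_4 = 1, A_6 = 1. Minimum distance d = 2.

Enumerate all 2^2 = 4 messages m ∈ F_2^2.
For each, compute codeword c = mG in F_2^7, then tally its weight.
  m = 00 → c = 0000000, weight = 0.
  m = 10 → c = 0101000, weight = 2.
  m = 01 → c = 0010111, weight = 4.
  m = 11 → c = 0111111, weight = 6.
Tally weights:
  weight 0: 1 codewords.
  weight 2: 1 codewords.
  weight 4: 1 codewords.
  weight 6: 1 codewords.
Minimum distance d = smallest w > 0 with A_w > 0 = 2.
Sanity: Σ A_w = 4 = 2^2 = 4 ✓.


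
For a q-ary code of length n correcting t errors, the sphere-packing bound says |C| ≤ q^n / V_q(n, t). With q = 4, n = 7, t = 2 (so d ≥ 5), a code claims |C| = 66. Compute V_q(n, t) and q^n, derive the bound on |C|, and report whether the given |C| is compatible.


V_q(n, t) = 211, q^n = 16384, Hamming bound = 77, |C| = 66 ≤ bound (satisfied).

Step 1: Compute V_q(n, t) = Σ_{j=0}^2 C(n, j) (q−1)^j.
  j = 0: C(7,0)·(3)^0 = 1·1 = 1.
  j = 1: C(7,1)·(3)^1 = 7·3 = 21.
  j = 2: C(7,2)·(3)^2 = 21·9 = 189.
  V_q(n, t) = 1 + 21 + 189 = 211.
Step 2: q^n = 4^7 = 16384.
Step 3: Hamming bound ⌊q^n / V_q(n,t)⌋ = ⌊16384/211⌋ = 77.
Step 4: Compare |C| = 66 to 77: satisfied.
The claimed |C| lies below the Hamming bound.


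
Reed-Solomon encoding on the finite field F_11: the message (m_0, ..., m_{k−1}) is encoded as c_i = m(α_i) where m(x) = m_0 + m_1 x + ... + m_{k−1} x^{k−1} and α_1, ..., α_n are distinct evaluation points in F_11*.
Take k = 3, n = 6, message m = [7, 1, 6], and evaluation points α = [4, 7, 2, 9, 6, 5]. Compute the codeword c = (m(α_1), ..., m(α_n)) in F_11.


c = [8, 0, 0, 7, 9, 8]

Message polynomial: m(x) = 7 + 1·x + 6·x^2 (mod 11).
For each evaluation point α_i, compute m(α_i) mod 11:
  α_1 = 4: Horner steps 6 → 3 → 8, so m(4) = 8.
  α_2 = 7: Horner steps 6 → 10 → 0, so m(7) = 0.
  α_3 = 2: Horner steps 6 → 2 → 0, so m(2) = 0.
  α_4 = 9: Horner steps 6 → 0 → 7, so m(9) = 7.
  α_5 = 6: Horner steps 6 → 4 → 9, so m(6) = 9.
  α_6 = 5: Horner steps 6 → 9 → 8, so m(5) = 8.
Codeword c = [8, 0, 0, 7, 9, 8] ∈ F_11^6.


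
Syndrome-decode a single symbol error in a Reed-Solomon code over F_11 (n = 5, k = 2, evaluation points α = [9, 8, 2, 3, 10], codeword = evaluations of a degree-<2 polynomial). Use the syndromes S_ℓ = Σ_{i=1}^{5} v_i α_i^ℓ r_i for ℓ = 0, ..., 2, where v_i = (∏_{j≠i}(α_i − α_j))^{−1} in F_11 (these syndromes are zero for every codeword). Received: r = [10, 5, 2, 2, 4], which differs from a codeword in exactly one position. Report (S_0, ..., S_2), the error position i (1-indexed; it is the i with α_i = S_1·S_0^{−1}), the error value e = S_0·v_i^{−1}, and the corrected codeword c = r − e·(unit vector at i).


S = (10, 9, 7), error at position 3, error magnitude e = 5, c = [10, 5, 8, 2, 4].

Step 1: column multipliers v_i = (∏_{j≠i}(α_i − α_j))^{−1} mod 11.
  i = 1 (α = 9): (9−8)(9−2)(9−3)(9−10) = 1·7·6·(−1) = −42 ≡ 2, so v_1 = 2^{−1} = 6 (mod 11).
  i = 2 (α = 8): (8−9)(8−2)(8−3)(8−10) = (−1)·6·5·(−2) = 60 ≡ 5, so v_2 = 5^{−1} = 9 (mod 11).
  i = 3 (α = 2): (2−9)(2−8)(2−3)(2−10) = (−7)·(−6)·(−1)·(−8) = 336 ≡ 6, so v_3 = 6^{−1} = 2 (mod 11).
  i = 4 (α = 3): (3−9)(3−8)(3−2)(3−10) = (−6)·(−5)·1·(−7) = −210 ≡ 10, so v_4 = 10^{−1} = 10 (mod 11).
  i = 5 (α = 10): (10−9)(10−8)(10−2)(10−3) = 1·2·8·7 = 112 ≡ 2, so v_5 = 2^{−1} = 6 (mod 11).
  v = [6, 9, 2, 10, 6].
Step 2: syndromes of r = [10, 5, 2, 2, 4] (all sums mod 11).
  S_0 = Σ v_i r_i = 6·10 + 9·5 + 2·2 + 10·2 + 6·4 = 153 ≡ 10.
  S_1 = Σ v_i α_i r_i = 6·9·10 + 9·8·5 + 2·2·2 + 10·3·2 + 6·10·4 = 1208 ≡ 9.
  α_i^2 mod 11 = [4, 9, 4, 9, 1].
  S_2 = Σ v_i α_i^2 r_i = 6·4·10 + 9·9·5 + 2·4·2 + 10·9·2 + 6·1·4 = 865 ≡ 7.
  S = (10, 9, 7) ≠ 0, so r is not a codeword (an error is present).
Step 3: locate the error. For a single error e at position i, S_ℓ = v_i·e·α_i^ℓ, so α_err = S_1/S_0.
  S_0^{−1} = 10^{−1} = 10 (mod 11), so α_err = 9·10 = 90 ≡ 2 = α_3. Error position i = 3.
  Consistency check: S_2/S_1 = 7·5 = 35 ≡ 2 = α_err ✓ (single-error assumption holds).
Step 4: error magnitude e = S_0/v_3 = S_0·∏_{j≠3}(α_3 − α_j) = 10·6 = 60 ≡ 5 (mod 11).
Step 5: correct position 3: c_3 = r_3 − e = 2 − 5 ≡ 8 (mod 11). Hence c = [10, 5, 8, 2, 4].
  Check: interpolating c through the α_i gives m(x) = 9 + 5·x (degree < 2) with m(α_i) = c_i for every i, so c is indeed a codeword.


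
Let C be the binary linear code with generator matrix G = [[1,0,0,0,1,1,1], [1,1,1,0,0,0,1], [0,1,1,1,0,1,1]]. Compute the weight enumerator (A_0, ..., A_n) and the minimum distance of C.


Weight distribution: A_0 = 1, A_3 = 2, A_4 = 3, A_5 = 2. Minimum distance d = 3.

Enumerate all 2^3 = 8 messages m ∈ F_2^3.
For each, compute codeword c = mG in F_2^7, then tally its weight.
  m = 000 → c = 0000000, weight = 0.
  m = 100 → c = 1000111, weight = 4.
  m = 010 → c = 1110001, weight = 4.
  m = 110 → c = 0110110, weight = 4.
  m = 001 → c = 0111011, weight = 5.
  m = 101 → c = 1111100, weight = 5.
  m = 011 → c = 1001010, weight = 3.
  m = 111 → c = 0001101, weight = 3.
Tally weights:
  weight 0: 1 codewords.
  weight 3: 2 codewords.
  weight 4: 3 codewords.
  weight 5: 2 codewords.
Minimum distance d = smallest w > 0 with A_w > 0 = 3.
Sanity: Σ A_w = 8 = 2^3 = 8 ✓.


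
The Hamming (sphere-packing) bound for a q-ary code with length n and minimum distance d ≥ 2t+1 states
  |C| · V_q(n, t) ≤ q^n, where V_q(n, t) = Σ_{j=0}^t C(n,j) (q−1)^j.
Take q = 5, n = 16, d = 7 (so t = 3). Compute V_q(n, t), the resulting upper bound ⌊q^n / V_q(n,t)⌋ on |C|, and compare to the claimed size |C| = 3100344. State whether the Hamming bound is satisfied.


V_q(n, t) = 37825, q^n = 152587890625, Hamming bound = 4034048, |C| = 3100344 ≤ bound (satisfied).

Step 1: Compute V_q(n, t) = Σ_{j=0}^3 C(n, j) (q−1)^j.
  j = 0: C(16,0)·(4)^0 = 1·1 = 1.
  j = 1: C(16,1)·(4)^1 = 16·4 = 64.
  j = 2: C(16,2)·(4)^2 = 120·16 = 1920.
  j = 3: C(16,3)·(4)^3 = 560·64 = 35840.
  V_q(n, t) = 1 + 64 + 1920 + 35840 = 37825.
Step 2: q^n = 5^16 = 152587890625.
Step 3: Hamming bound ⌊q^n / V_q(n,t)⌋ = ⌊152587890625/37825⌋ = 4034048.
Step 4: Compare |C| = 3100344 to 4034048: satisfied.
The claimed |C| lies below the Hamming bound.


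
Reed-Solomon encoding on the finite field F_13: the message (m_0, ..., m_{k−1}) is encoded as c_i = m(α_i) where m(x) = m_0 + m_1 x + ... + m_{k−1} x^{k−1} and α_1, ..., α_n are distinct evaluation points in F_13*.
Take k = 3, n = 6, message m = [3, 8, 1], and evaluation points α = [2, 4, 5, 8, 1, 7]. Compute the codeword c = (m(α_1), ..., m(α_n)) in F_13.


c = [10, 12, 3, 1, 12, 4]

Message polynomial: m(x) = 3 + 8·x + 1·x^2 (mod 13).
For each evaluation point α_i, compute m(α_i) mod 13:
  α_1 = 2: Horner steps 1 → 10 → 10, so m(2) = 10.
  α_2 = 4: Horner steps 1 → 12 → 12, so m(4) = 12.
  α_3 = 5: Horner steps 1 → 0 → 3, so m(5) = 3.
  α_4 = 8: Horner steps 1 → 3 → 1, so m(8) = 1.
  α_5 = 1: Horner steps 1 → 9 → 12, so m(1) = 12.
  α_6 = 7: Horner steps 1 → 2 → 4, so m(7) = 4.
Codeword c = [10, 12, 3, 1, 12, 4] ∈ F_13^6.


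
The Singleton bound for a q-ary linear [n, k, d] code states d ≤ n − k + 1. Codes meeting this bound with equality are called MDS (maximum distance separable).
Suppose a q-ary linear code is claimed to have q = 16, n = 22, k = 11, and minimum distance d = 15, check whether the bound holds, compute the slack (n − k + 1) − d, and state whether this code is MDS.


Singleton RHS = n − k + 1 = 12, slack = -3, bound violated (no such code; not MDS).

Singleton bound: d ≤ n − k + 1.
Here n = 22, k = 11, so n − k + 1 = 12.
Given d = 15, check d ≤ 12: NO.
Slack = (n − k + 1) − d = -3.
The slack is negative: d = 15 exceeds n − k + 1 = 12 by 3, so the Singleton bound is violated and no linear [22, 11, 15]_16 code can exist. In particular it is not MDS (MDS requires d = n − k + 1 exactly).
Description: the claimed parameters are [22, 11, 15]_16; such a code would be impossible (violates the Singleton bound).


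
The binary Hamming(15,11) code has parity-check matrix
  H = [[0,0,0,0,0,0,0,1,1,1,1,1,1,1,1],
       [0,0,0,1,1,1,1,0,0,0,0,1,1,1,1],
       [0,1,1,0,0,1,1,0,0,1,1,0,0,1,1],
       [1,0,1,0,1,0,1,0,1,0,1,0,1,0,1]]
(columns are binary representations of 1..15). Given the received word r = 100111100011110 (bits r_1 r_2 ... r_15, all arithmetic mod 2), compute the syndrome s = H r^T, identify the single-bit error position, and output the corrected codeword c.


s = (0, 1, 0, 1)^T, error position = 5, corrected codeword c = 100101100011110

Compute s = H r^T mod 2 one row at a time:
  s_1 = 0 + 0 + 0 + 1 + 1 + 1 + 1 + 0 = 4 ≡ 0 (mod 2).
  s_2 = 1 + 1 + 1 + 1 + 1 + 1 + 1 + 0 = 7 ≡ 1 (mod 2).
  s_3 = 0 + 0 + 1 + 1 + 0 + 1 + 1 + 0 = 4 ≡ 0 (mod 2).
  s_4 = 1 + 0 + 1 + 1 + 0 + 1 + 1 + 0 = 5 ≡ 1 (mod 2).
s = (0, 1, 0, 1)^T — this equals column 5 of H (binary 0101), so error is at position 5.
Correct: flip bit 5 of r = 100111100011110 to get c = 100101100011110.


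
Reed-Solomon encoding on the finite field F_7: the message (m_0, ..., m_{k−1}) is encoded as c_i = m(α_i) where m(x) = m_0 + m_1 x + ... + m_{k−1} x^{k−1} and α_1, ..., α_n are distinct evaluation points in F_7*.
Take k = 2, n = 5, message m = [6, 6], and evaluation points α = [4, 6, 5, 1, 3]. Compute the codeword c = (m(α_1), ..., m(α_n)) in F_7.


c = [2, 0, 1, 5, 3]

Message polynomial: m(x) = 6 + 6·x (mod 7).
For each evaluation point α_i, compute m(α_i) mod 7:
  α_1 = 4: Horner steps 6 → 2, so m(4) = 2.
  α_2 = 6: Horner steps 6 → 0, so m(6) = 0.
  α_3 = 5: Horner steps 6 → 1, so m(5) = 1.
  α_4 = 1: Horner steps 6 → 5, so m(1) = 5.
  α_5 = 3: Horner steps 6 → 3, so m(3) = 3.
Codeword c = [2, 0, 1, 5, 3] ∈ F_7^5.


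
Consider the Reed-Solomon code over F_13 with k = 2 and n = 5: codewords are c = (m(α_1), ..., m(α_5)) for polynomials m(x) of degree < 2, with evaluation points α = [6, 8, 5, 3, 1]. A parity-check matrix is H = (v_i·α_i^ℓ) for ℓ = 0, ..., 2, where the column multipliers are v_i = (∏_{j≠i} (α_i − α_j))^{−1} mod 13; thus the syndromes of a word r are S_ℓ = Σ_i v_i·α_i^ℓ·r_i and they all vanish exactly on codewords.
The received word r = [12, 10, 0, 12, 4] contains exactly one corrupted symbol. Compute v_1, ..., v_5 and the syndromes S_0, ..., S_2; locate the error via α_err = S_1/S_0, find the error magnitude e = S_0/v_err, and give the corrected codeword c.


S = (2, 6, 5), error at position 4, error magnitude e = 10, c = [12, 10, 0, 2, 4].

Step 1: column multipliers v_i = (∏_{j≠i}(α_i − α_j))^{−1} mod 13.
  i = 1 (α = 6): (6−8)(6−5)(6−3)(6−1) = (−2)·1·3·5 = −30 ≡ 9, so v_1 = 9^{−1} = 3 (mod 13).
  i = 2 (α = 8): (8−6)(8−5)(8−3)(8−1) = 2·3·5·7 = 210 ≡ 2, so v_2 = 2^{−1} = 7 (mod 13).
  i = 3 (α = 5): (5−6)(5−8)(5−3)(5−1) = (−1)·(−3)·2·4 = 24 ≡ 11, so v_3 = 11^{−1} = 6 (mod 13).
  i = 4 (α = 3): (3−6)(3−8)(3−5)(3−1) = (−3)·(−5)·(−2)·2 = −60 ≡ 5, so v_4 = 5^{−1} = 8 (mod 13).
  i = 5 (α = 1): (1−6)(1−8)(1−5)(1−3) = (−5)·(−7)·(−4)·(−2) = 280 ≡ 7, so v_5 = 7^{−1} = 2 (mod 13).
  v = [3, 7, 6, 8, 2].
Step 2: syndromes of r = [12, 10, 0, 12, 4] (all sums mod 13).
  S_0 = Σ v_i r_i = 3·12 + 7·10 + 6·0 + 8·12 + 2·4 = 210 ≡ 2.
  S_1 = Σ v_i α_i r_i = 3·6·12 + 7·8·10 + 6·5·0 + 8·3·12 + 2·1·4 = 1072 ≡ 6.
  α_i^2 mod 13 = [10, 12, 12, 9, 1].
  S_2 = Σ v_i α_i^2 r_i = 3·10·12 + 7·12·10 + 6·12·0 + 8·9·12 + 2·1·4 = 2072 ≡ 5.
  S = (2, 6, 5) ≠ 0, so r is not a codeword (an error is present).
Step 3: locate the error. For a single error e at position i, S_ℓ = v_i·e·α_i^ℓ, so α_err = S_1/S_0.
  S_0^{−1} = 2^{−1} = 7 (mod 13), so α_err = 6·7 = 42 ≡ 3 = α_4. Error position i = 4.
  Consistency check: S_2/S_1 = 5·11 = 55 ≡ 3 = α_err ✓ (single-error assumption holds).
Step 4: error magnitude e = S_0/v_4 = S_0·∏_{j≠4}(α_4 − α_j) = 2·5 = 10 ≡ 10 (mod 13).
Step 5: correct position 4: c_4 = r_4 − e = 12 − 10 ≡ 2 (mod 13). Hence c = [12, 10, 0, 2, 4].
  Check: interpolating c through the α_i gives m(x) = 5 + 12·x (degree < 2) with m(α_i) = c_i for every i, so c is indeed a codeword.


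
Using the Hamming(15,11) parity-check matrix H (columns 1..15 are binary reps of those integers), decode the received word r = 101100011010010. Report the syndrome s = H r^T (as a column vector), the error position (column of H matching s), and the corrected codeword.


s = (0, 0, 1, 0)^T, error position = 2, corrected codeword c = 111100011010010

Compute s = H r^T mod 2 one row at a time:
  s_1 = 1 + 1 + 0 + 1 + 0 + 0 + 1 + 0 = 4 ≡ 0 (mod 2).
  s_2 = 1 + 0 + 0 + 0 + 0 + 0 + 1 + 0 = 2 ≡ 0 (mod 2).
  s_3 = 0 + 1 + 0 + 0 + 0 + 1 + 1 + 0 = 3 ≡ 1 (mod 2).
  s_4 = 1 + 1 + 0 + 0 + 1 + 1 + 0 + 0 = 4 ≡ 0 (mod 2).
s = (0, 0, 1, 0)^T — this equals column 2 of H (binary 0010), so error is at position 2.
Correct: flip bit 2 of r = 101100011010010 to get c = 111100011010010.


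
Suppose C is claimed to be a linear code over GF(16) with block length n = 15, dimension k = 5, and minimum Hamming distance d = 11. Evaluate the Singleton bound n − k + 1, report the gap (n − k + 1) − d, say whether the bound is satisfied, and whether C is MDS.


Singleton RHS = n − k + 1 = 11, slack = 0, bound satisfied, MDS.

Singleton bound: d ≤ n − k + 1.
Here n = 15, k = 5, so n − k + 1 = 11.
Given d = 11, check d ≤ 11: YES.
Slack = (n − k + 1) − d = 0.
The code is MDS (slack = 0).
Description: the claimed parameters are [15, 5, 11]_16; such a code would be MDS (meets Singleton bound).


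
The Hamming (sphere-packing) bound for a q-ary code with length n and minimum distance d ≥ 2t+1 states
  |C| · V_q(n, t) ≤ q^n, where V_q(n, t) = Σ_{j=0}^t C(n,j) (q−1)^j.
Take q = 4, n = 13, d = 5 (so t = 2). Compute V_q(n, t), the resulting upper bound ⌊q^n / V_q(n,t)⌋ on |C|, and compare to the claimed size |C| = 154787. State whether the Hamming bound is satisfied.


V_q(n, t) = 742, q^n = 67108864, Hamming bound = 90443, |C| = 154787 > bound (violated).

Step 1: Compute V_q(n, t) = Σ_{j=0}^2 C(n, j) (q−1)^j.
  j = 0: C(13,0)·(3)^0 = 1·1 = 1.
  j = 1: C(13,1)·(3)^1 = 13·3 = 39.
  j = 2: C(13,2)·(3)^2 = 78·9 = 702.
  V_q(n, t) = 1 + 39 + 702 = 742.
Step 2: q^n = 4^13 = 67108864.
Step 3: Hamming bound ⌊q^n / V_q(n,t)⌋ = ⌊67108864/742⌋ = 90443.
Step 4: Compare |C| = 154787 to 90443: violated.
The claimed |C| lies above the Hamming bound, so no 4-ary code of length 13 with d ≥ 5 can have 154787 codewords.


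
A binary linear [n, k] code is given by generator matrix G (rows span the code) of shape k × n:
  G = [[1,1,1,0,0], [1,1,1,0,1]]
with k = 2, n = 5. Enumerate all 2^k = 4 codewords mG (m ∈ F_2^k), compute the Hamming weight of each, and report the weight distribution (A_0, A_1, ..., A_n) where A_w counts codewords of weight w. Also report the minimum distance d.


Weight distribution: A_0 = 1, A_1 = 1, A_3 = 1, A_4 = 1. Minimum distance d = 1.

Enumerate all 2^2 = 4 messages m ∈ F_2^2.
For each, compute codeword c = mG in F_2^5, then tally its weight.
  m = 00 → c = 00000, weight = 0.
  m = 10 → c = 11100, weight = 3.
  m = 01 → c = 11101, weight = 4.
  m = 11 → c = 00001, weight = 1.
Tally weights:
  weight 0: 1 codewords.
  weight 1: 1 codewords.
  weight 3: 1 codewords.
  weight 4: 1 codewords.
Minimum distance d = smallest w > 0 with A_w > 0 = 1.
Sanity: Σ A_w = 4 = 2^2 = 4 ✓.


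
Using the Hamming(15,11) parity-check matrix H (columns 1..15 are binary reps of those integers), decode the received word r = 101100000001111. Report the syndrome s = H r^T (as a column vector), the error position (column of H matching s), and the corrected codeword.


s = (0, 1, 1, 0)^T, error position = 6, corrected codeword c = 101101000001111

Compute s = H r^T mod 2 one row at a time:
  s_1 = 0 + 0 + 0 + 0 + 1 + 1 + 1 + 1 = 4 ≡ 0 (mod 2).
  s_2 = 1 + 0 + 0 + 0 + 1 + 1 + 1 + 1 = 5 ≡ 1 (mod 2).
  s_3 = 0 + 1 + 0 + 0 + 0 + 0 + 1 + 1 = 3 ≡ 1 (mod 2).
  s_4 = 1 + 1 + 0 + 0 + 0 + 0 + 1 + 1 = 4 ≡ 0 (mod 2).
s = (0, 1, 1, 0)^T — this equals column 6 of H (binary 0110), so error is at position 6.
Correct: flip bit 6 of r = 101100000001111 to get c = 101101000001111.


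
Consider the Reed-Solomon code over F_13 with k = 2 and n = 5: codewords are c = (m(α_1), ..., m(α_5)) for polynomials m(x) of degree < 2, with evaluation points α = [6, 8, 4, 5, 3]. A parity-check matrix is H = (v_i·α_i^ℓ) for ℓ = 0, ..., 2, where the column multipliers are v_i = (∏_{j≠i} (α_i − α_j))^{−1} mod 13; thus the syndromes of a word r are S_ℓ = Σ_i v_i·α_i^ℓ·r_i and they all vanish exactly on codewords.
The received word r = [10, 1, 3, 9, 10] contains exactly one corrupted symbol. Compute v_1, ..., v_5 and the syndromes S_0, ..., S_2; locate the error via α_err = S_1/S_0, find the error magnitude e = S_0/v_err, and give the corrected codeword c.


S = (8, 9, 2), error at position 1, error magnitude e = 8, c = [2, 1, 3, 9, 10].

Step 1: column multipliers v_i = (∏_{j≠i}(α_i − α_j))^{−1} mod 13.
  i = 1 (α = 6): (6−8)(6−4)(6−5)(6−3) = (−2)·2·1·3 = −12 ≡ 1, so v_1 = 1^{−1} = 1 (mod 13).
  i = 2 (α = 8): (8−6)(8−4)(8−5)(8−3) = 2·4·3·5 = 120 ≡ 3, so v_2 = 3^{−1} = 9 (mod 13).
  i = 3 (α = 4): (4−6)(4−8)(4−5)(4−3) = (−2)·(−4)·(−1)·1 = −8 ≡ 5, so v_3 = 5^{−1} = 8 (mod 13).
  i = 4 (α = 5): (5−6)(5−8)(5−4)(5−3) = (−1)·(−3)·1·2 = 6 ≡ 6, so v_4 = 6^{−1} = 11 (mod 13).
  i = 5 (α = 3): (3−6)(3−8)(3−4)(3−5) = (−3)·(−5)·(−1)·(−2) = 30 ≡ 4, so v_5 = 4^{−1} = 10 (mod 13).
  v = [1, 9, 8, 11, 10].
Step 2: syndromes of r = [10, 1, 3, 9, 10] (all sums mod 13).
  S_0 = Σ v_i r_i = 1·10 + 9·1 + 8·3 + 11·9 + 10·10 = 242 ≡ 8.
  S_1 = Σ v_i α_i r_i = 1·6·10 + 9·8·1 + 8·4·3 + 11·5·9 + 10·3·10 = 1023 ≡ 9.
  α_i^2 mod 13 = [10, 12, 3, 12, 9].
  S_2 = Σ v_i α_i^2 r_i = 1·10·10 + 9·12·1 + 8·3·3 + 11·12·9 + 10·9·10 = 2368 ≡ 2.
  S = (8, 9, 2) ≠ 0, so r is not a codeword (an error is present).
Step 3: locate the error. For a single error e at position i, S_ℓ = v_i·e·α_i^ℓ, so α_err = S_1/S_0.
  S_0^{−1} = 8^{−1} = 5 (mod 13), so α_err = 9·5 = 45 ≡ 6 = α_1. Error position i = 1.
  Consistency check: S_2/S_1 = 2·3 = 6 ≡ 6 = α_err ✓ (single-error assumption holds).
Step 4: error magnitude e = S_0/v_1 = S_0·∏_{j≠1}(α_1 − α_j) = 8·1 = 8 ≡ 8 (mod 13).
Step 5: correct position 1: c_1 = r_1 − e = 10 − 8 ≡ 2 (mod 13). Hence c = [2, 1, 3, 9, 10].
  Check: interpolating c through the α_i gives m(x) = 5 + 6·x (degree < 2) with m(α_i) = c_i for every i, so c is indeed a codeword.


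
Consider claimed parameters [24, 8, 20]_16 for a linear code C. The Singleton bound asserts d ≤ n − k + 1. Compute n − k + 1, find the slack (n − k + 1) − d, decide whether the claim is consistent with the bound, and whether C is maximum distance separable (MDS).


Singleton RHS = n − k + 1 = 17, slack = -3, bound violated (no such code; not MDS).

Singleton bound: d ≤ n − k + 1.
Here n = 24, k = 8, so n − k + 1 = 17.
Given d = 20, check d ≤ 17: NO.
Slack = (n − k + 1) − d = -3.
The slack is negative: d = 20 exceeds n − k + 1 = 17 by 3, so the Singleton bound is violated and no linear [24, 8, 20]_16 code can exist. In particular it is not MDS (MDS requires d = n − k + 1 exactly).
Description: the claimed parameters are [24, 8, 20]_16; such a code would be impossible (violates the Singleton bound).


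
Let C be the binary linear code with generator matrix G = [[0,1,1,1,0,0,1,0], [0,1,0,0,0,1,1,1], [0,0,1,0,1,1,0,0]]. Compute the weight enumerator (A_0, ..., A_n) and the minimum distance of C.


Weight distribution: A_0 = 1, A_3 = 2, A_4 = 3, A_5 = 2. Minimum distance d = 3.

Enumerate all 2^3 = 8 messages m ∈ F_2^3.
For each, compute codeword c = mG in F_2^8, then tally its weight.
  m = 000 → c = 00000000, weight = 0.
  m = 100 → c = 01110010, weight = 4.
  m = 010 → c = 01000111, weight = 4.
  m = 110 → c = 00110101, weight = 4.
  m = 001 → c = 00101100, weight = 3.
  m = 101 → c = 01011110, weight = 5.
  m = 011 → c = 01101011, weight = 5.
  m = 111 → c = 00011001, weight = 3.
Tally weights:
  weight 0: 1 codewords.
  weight 3: 2 codewords.
  weight 4: 3 codewords.
  weight 5: 2 codewords.
Minimum distance d = smallest w > 0 with A_w > 0 = 3.
Sanity: Σ A_w = 8 = 2^3 = 8 ✓.


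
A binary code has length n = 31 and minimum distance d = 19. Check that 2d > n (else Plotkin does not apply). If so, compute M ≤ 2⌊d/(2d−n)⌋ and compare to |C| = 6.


Plotkin bound M ≤ 4; given |C| = 6 > bound (violated).

Check applicability: 2d = 38, n = 31.
2d − n = 7 > 0, so Plotkin applies.
Compute d/(2d−n) = 19/7 ≈ 2.7143.
⌊d/(2d−n)⌋ = 2.
Plotkin bound: M ≤ 2·2 = 4.
Given |C| = 6, check: VIOLATED.
This |C| is above the Plotkin bound, so no binary code with n = 31, d = 19 and 6 codewords exists.


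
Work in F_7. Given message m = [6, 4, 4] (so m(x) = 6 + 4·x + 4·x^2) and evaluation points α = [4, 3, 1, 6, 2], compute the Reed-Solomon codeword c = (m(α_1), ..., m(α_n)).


c = [2, 5, 0, 6, 2]

Message polynomial: m(x) = 6 + 4·x + 4·x^2 (mod 7).
For each evaluation point α_i, compute m(α_i) mod 7:
  α_1 = 4: Horner steps 4 → 6 → 2, so m(4) = 2.
  α_2 = 3: Horner steps 4 → 2 → 5, so m(3) = 5.
  α_3 = 1: Horner steps 4 → 1 → 0, so m(1) = 0.
  α_4 = 6: Horner steps 4 → 0 → 6, so m(6) = 6.
  α_5 = 2: Horner steps 4 → 5 → 2, so m(2) = 2.
Codeword c = [2, 5, 0, 6, 2] ∈ F_7^5.


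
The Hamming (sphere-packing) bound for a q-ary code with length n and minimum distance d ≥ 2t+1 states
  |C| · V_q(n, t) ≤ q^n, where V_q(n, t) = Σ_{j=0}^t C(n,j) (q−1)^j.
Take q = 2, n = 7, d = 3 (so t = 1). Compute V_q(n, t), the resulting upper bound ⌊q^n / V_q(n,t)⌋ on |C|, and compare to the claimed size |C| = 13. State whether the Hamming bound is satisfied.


V_q(n, t) = 8, q^n = 128, Hamming bound = 16, |C| = 13 ≤ bound (satisfied).

Step 1: Compute V_q(n, t) = Σ_{j=0}^1 C(n, j) (q−1)^j.
  j = 0: C(7,0)·(1)^0 = 1·1 = 1.
  j = 1: C(7,1)·(1)^1 = 7·1 = 7.
  V_q(n, t) = 1 + 7 = 8.
Step 2: q^n = 2^7 = 128.
Step 3: Hamming bound ⌊q^n / V_q(n,t)⌋ = ⌊128/8⌋ = 16.
Step 4: Compare |C| = 13 to 16: satisfied.
The claimed |C| lies below the Hamming bound.


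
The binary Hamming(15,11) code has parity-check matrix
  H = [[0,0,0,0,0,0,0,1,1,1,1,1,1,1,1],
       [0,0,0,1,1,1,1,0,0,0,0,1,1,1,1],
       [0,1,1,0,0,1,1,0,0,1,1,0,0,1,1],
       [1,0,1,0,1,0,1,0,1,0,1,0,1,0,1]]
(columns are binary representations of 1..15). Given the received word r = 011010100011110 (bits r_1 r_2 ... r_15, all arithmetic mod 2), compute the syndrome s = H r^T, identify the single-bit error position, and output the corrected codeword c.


s = (0, 1, 1, 1)^T, error position = 7, corrected codeword c = 011010000011110

Compute s = H r^T mod 2 one row at a time:
  s_1 = 0 + 0 + 0 + 1 + 1 + 1 + 1 + 0 = 4 ≡ 0 (mod 2).
  s_2 = 0 + 1 + 0 + 1 + 1 + 1 + 1 + 0 = 5 ≡ 1 (mod 2).
  s_3 = 1 + 1 + 0 + 1 + 0 + 1 + 1 + 0 = 5 ≡ 1 (mod 2).
  s_4 = 0 + 1 + 1 + 1 + 0 + 1 + 1 + 0 = 5 ≡ 1 (mod 2).
s = (0, 1, 1, 1)^T — this equals column 7 of H (binary 0111), so error is at position 7.
Correct: flip bit 7 of r = 011010100011110 to get c = 011010000011110.


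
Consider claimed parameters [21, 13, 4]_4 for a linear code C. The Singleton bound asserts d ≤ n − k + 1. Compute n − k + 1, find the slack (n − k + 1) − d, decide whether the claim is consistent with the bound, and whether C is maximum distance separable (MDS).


Singleton RHS = n − k + 1 = 9, slack = 5, bound satisfied, not MDS.

Singleton bound: d ≤ n − k + 1.
Here n = 21, k = 13, so n − k + 1 = 9.
Given d = 4, check d ≤ 9: YES.
Slack = (n − k + 1) − d = 5.
The code is NOT MDS (slack = 5 > 0).
Description: the claimed parameters are [21, 13, 4]_4; such a code would be non-MDS.


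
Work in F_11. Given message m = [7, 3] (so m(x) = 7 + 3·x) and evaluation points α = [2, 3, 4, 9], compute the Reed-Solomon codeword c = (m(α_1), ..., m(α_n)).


c = [2, 5, 8, 1]

Message polynomial: m(x) = 7 + 3·x (mod 11).
For each evaluation point α_i, compute m(α_i) mod 11:
  α_1 = 2: Horner steps 3 → 2, so m(2) = 2.
  α_2 = 3: Horner steps 3 → 5, so m(3) = 5.
  α_3 = 4: Horner steps 3 → 8, so m(4) = 8.
  α_4 = 9: Horner steps 3 → 1, so m(9) = 1.
Codeword c = [2, 5, 8, 1] ∈ F_11^4.
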